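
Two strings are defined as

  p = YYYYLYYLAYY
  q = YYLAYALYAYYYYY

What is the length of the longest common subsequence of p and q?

Match Y [1,2] → Y [2,5] → Y [3,8] → Y [4,10] → Y [6,11] → Y [7,12] → Y [10,13] → Y [11,14] — 8 characters in the same relative order in both, and the DP table's final entry dp[11][14] is also 8, so no common subsequence is longer.

8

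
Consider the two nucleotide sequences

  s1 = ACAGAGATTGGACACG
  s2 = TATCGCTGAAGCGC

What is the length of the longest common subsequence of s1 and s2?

9

One common subsequence of length 9: A [1,2]; then C [2,4]; then G [4,5]; then T [9,7]; then G [11,8]; then A [12,9]; then A [14,10]; then C [15,12]; then G [16,13]. dp[16][14] = 9 confirms this is the maximum.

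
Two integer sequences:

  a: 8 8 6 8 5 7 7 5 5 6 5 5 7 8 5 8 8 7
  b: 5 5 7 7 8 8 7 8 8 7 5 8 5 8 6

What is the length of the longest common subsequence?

8

Match 8 (a #1, b #6), then 8 (a #2, b #8), then 8 (a #4, b #9), then 7 (a #7, b #10), then 5 (a #12, b #11), then 8 (a #14, b #12), then 5 (a #15, b #13), then 8 (a #16, b #14) — 8 values in the same relative order in both. dp[18][15] = 8 confirms this is the maximum.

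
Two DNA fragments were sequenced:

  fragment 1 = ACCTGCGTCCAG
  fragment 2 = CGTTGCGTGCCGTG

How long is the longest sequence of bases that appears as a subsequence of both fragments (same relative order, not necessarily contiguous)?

One common subsequence of length 9: C [2,1] → T [4,4] → G [5,5] → C [6,6] → G [7,7] → T [8,8] → C [9,10] → C [10,11] → G [12,14]. dp[12][14] = 9 confirms this is the maximum.

9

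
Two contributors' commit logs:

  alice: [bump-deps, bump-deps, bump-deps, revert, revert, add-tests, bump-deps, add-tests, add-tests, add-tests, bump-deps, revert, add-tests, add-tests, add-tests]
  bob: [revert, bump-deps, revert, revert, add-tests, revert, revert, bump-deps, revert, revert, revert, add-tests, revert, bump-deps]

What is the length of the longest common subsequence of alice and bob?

7

Pick bump-deps at alice[3]=bob[2]; then revert at alice[4]=bob[3]; then revert at alice[5]=bob[4]; then add-tests at alice[6]=bob[5]; then bump-deps at alice[7]=bob[8]; then add-tests at alice[8]=bob[12]; then bump-deps at alice[11]=bob[14]; all 7 commits appear in both, in order, and the DP table's final entry dp[15][14] is also 7, so no common subsequence is longer.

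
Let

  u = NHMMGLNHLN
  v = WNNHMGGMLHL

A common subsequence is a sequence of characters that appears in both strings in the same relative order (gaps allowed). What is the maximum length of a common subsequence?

Taking N [1,3], then H [2,4], then M [3,5], then M [4,8], then L [6,9], then H [8,10], then L [9,11] gives a common subsequence of length 7. Since dp[10][11] = 7, nothing longer is possible.

7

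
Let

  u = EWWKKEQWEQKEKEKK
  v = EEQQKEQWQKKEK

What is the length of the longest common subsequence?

Match E [1,2], then K [5,5], then E [6,6], then Q [7,7], then W [8,8], then Q [10,9], then K [11,10], then K [13,11], then E [14,12], then K [16,13] — 10 characters in the same relative order in both. Since dp[16][13] = 10, nothing longer is possible.

10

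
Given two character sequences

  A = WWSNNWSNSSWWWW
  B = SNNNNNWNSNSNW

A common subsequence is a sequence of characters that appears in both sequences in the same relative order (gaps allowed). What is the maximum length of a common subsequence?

8

One common subsequence of length 8: S [3,1], then N [4,5], then N [5,6], then W [6,7], then S [7,9], then N [8,10], then S [9,11], then W [14,13], and the DP table's final entry dp[14][13] is also 8, so no common subsequence is longer.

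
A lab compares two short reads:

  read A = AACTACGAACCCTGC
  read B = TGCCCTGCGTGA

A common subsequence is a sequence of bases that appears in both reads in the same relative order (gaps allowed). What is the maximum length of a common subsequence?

Pick T [4,1], then G [7,2], then C [10,3], then C [11,4], then C [12,5], then T [13,6], then G [14,7], then C [15,8]; all 8 bases appear in both, in order, and the DP table's final entry dp[15][12] is also 8, so no common subsequence is longer.

8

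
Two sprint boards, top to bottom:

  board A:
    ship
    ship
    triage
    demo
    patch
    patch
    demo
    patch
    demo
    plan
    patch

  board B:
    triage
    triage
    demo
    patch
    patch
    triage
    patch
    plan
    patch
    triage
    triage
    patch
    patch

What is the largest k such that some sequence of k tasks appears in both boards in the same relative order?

7

Pick triage (board A #3, board B #2) → demo (board A #4, board B #3) → patch (board A #5, board B #4) → patch (board A #6, board B #5) → patch (board A #8, board B #7) → plan (board A #10, board B #8) → patch (board A #11, board B #13); all 7 tasks appear in both, in order. The LCS DP gives dp[11][13] = 7, so this is optimal.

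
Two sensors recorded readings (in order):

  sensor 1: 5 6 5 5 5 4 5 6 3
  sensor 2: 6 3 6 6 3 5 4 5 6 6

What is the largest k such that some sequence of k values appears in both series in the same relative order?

5

Pick 6 [2,4] → 5 [5,6] → 4 [6,7] → 5 [7,8] → 6 [8,10]; all 5 values appear in both, in order. dp[9][10] = 5 confirms this is the maximum.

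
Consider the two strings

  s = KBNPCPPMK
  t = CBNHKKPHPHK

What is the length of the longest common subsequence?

Taking B at s[2]=t[2], N at s[3]=t[3], P at s[4]=t[7], P at s[6]=t[9], K at s[9]=t[11] gives a common subsequence of length 5. dp[9][11] = 5 confirms this is the maximum.

5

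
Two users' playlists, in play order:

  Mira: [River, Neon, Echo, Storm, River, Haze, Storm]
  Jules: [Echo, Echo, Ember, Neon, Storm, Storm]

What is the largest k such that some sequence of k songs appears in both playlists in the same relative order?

One common subsequence of length 3: Neon at Mira[2]=Jules[4], then Storm at Mira[4]=Jules[5], then Storm at Mira[7]=Jules[6]. dp[7][6] = 3 confirms this is the maximum.

3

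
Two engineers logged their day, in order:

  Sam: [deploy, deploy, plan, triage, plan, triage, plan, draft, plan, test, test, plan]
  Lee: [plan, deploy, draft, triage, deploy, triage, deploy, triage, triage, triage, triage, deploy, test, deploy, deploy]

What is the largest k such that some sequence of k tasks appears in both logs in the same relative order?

Taking deploy [1,5]; then deploy [2,7]; then triage [4,10]; then triage [6,11]; then test [10,13] gives a common subsequence of length 5, and the DP table's final entry dp[12][15] is also 5, so no common subsequence is longer.

5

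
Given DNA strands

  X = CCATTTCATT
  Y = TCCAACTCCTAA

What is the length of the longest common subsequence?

6

Match C at X[1]=Y[2]; then C at X[2]=Y[3]; then A at X[3]=Y[5]; then T at X[4]=Y[7]; then T at X[5]=Y[10]; then A at X[8]=Y[12] — 6 bases in the same relative order in both. Since dp[10][12] = 6, nothing longer is possible.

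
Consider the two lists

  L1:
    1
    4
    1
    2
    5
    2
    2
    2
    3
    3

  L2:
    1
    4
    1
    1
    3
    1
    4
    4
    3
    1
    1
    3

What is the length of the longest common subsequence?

5

Pick 1 at L1[1]=L2[1], then 4 at L1[2]=L2[2], then 1 at L1[3]=L2[6], then 3 at L1[9]=L2[9], then 3 at L1[10]=L2[12]; all 5 values appear in both, in order. Since dp[10][12] = 5, nothing longer is possible.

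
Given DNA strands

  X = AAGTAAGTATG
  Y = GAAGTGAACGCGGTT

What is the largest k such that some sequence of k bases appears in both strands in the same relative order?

One common subsequence of length 9: A (X #1, Y #2) → A (X #2, Y #3) → G (X #3, Y #4) → T (X #4, Y #5) → A (X #5, Y #7) → A (X #6, Y #8) → G (X #7, Y #13) → T (X #8, Y #14) → T (X #10, Y #15). dp[11][15] = 9 confirms this is the maximum.

9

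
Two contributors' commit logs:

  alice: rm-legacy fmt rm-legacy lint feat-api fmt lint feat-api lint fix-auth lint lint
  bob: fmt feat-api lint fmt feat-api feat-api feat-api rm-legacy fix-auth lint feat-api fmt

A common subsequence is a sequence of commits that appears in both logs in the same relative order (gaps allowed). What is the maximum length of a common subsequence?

Match fmt (alice #2, bob #1), lint (alice #4, bob #3), feat-api (alice #5, bob #6), feat-api (alice #8, bob #7), fix-auth (alice #10, bob #9), lint (alice #11, bob #10) — 6 commits in the same relative order in both. dp[12][12] = 6 confirms this is the maximum.

6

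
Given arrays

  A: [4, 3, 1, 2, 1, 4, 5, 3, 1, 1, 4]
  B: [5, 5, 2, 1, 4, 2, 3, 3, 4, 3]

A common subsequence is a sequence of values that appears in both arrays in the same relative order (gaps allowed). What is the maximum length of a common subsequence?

One common subsequence of length 5: 2 [4,3]; then 1 [5,4]; then 4 [6,5]; then 3 [8,8]; then 4 [11,9]. dp[11][10] = 5 confirms this is the maximum.

5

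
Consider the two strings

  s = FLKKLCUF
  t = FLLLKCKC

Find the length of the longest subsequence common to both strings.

5

Pick F (s #1, t #1) → L (s #2, t #4) → K (s #3, t #5) → K (s #4, t #7) → C (s #6, t #8); all 5 characters appear in both, in order. Since dp[8][8] = 5, nothing longer is possible.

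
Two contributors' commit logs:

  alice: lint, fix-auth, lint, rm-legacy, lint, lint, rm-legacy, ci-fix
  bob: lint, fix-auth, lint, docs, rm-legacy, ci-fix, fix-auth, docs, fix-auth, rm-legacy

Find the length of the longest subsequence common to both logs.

5

Pick lint [1,1], then fix-auth [2,2], then lint [3,3], then rm-legacy [4,5], then rm-legacy [7,10]; all 5 commits appear in both, in order. The LCS DP gives dp[8][10] = 5, so this is optimal.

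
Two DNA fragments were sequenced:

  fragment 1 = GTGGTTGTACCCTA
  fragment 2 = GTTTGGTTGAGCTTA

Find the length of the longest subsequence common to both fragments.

Match G at fragment 1[1]=fragment 2[1]; then T at fragment 1[2]=fragment 2[4]; then G at fragment 1[3]=fragment 2[5]; then G at fragment 1[4]=fragment 2[6]; then T at fragment 1[5]=fragment 2[7]; then T at fragment 1[6]=fragment 2[8]; then G at fragment 1[7]=fragment 2[9]; then A at fragment 1[9]=fragment 2[10]; then C at fragment 1[10]=fragment 2[12]; then T at fragment 1[13]=fragment 2[14]; then A at fragment 1[14]=fragment 2[15] — 11 bases in the same relative order in both. The LCS DP gives dp[14][15] = 11, so this is optimal.

11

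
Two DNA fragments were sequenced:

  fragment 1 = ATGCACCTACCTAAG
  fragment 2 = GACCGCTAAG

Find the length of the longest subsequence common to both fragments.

Taking G [3,1] → A [5,2] → C [6,3] → C [7,4] → C [11,6] → T [12,7] → A [13,8] → A [14,9] → G [15,10] gives a common subsequence of length 9. The LCS DP gives dp[15][10] = 9, so this is optimal.

9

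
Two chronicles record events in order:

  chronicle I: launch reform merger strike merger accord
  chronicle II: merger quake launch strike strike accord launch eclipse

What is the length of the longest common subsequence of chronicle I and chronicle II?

One common subsequence of length 3: launch [1,3], then strike [4,5], then accord [6,6]. Since dp[6][8] = 3, nothing longer is possible.

3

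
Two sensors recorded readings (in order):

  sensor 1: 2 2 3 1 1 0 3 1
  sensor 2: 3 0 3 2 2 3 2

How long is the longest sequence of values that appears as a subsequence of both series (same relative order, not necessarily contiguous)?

3

Let dp[i][j] be the LCS length of the first i values of sensor 1 and the first j values of sensor 2. dp[i][j] = dp[i-1][j-1]+1 when the i-th and j-th values match, else max(dp[i-1][j], dp[i][j-1]).
    ·  3  0  3  2  2  3  2
 ·  0  0  0  0  0  0  0  0
 2  0  0  0  0  1  1  1  1
 2  0  0  0  0  1  2  2  2
 3  0  1  1  1  1  2  3  3
 1  0  1  1  1  1  2  3  3
 1  0  1  1  1  1  2  3  3
 0  0  1  2  2  2  2  3  3
 3  0  1  2  3  3  3  3  3
 1  0  1  2  3  3  3  3  3
dp[8][7] = 3. One LCS (by backtracking along matches): 2, 2, 3.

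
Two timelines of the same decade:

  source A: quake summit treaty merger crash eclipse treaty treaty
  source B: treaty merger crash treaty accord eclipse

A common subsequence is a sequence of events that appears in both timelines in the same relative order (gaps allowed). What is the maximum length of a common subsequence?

Match treaty [3,1], merger [4,2], crash [5,3], eclipse [6,6] — 4 events in the same relative order in both. Since dp[8][6] = 4, nothing longer is possible.

4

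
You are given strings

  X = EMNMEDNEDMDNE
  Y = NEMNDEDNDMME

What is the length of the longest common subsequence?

Match E at X[1]=Y[2], M at X[2]=Y[3], N at X[3]=Y[4], E at X[5]=Y[6], D at X[6]=Y[7], N at X[7]=Y[8], D at X[9]=Y[9], M at X[10]=Y[11], E at X[13]=Y[12] — 9 characters in the same relative order in both. dp[13][12] = 9 confirms this is the maximum.

9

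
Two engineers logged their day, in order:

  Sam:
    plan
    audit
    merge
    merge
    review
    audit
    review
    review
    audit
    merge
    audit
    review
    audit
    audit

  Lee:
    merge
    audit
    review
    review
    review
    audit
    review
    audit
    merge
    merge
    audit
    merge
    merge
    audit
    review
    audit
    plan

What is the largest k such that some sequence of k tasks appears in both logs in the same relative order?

9

Taking audit (Sam #2, Lee #2); then review (Sam #5, Lee #5); then audit (Sam #6, Lee #6); then review (Sam #7, Lee #7); then audit (Sam #9, Lee #11); then merge (Sam #10, Lee #13); then audit (Sam #11, Lee #14); then review (Sam #12, Lee #15); then audit (Sam #13, Lee #16) gives a common subsequence of length 9, and the DP table's final entry dp[14][17] is also 9, so no common subsequence is longer.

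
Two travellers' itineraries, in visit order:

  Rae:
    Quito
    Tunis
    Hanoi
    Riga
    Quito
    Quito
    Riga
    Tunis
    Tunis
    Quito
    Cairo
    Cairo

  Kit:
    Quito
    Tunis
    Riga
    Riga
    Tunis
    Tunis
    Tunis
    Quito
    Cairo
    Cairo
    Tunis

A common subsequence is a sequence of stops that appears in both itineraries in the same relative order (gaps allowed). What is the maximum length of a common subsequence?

Taking Quito (Rae #1, Kit #1); then Tunis (Rae #2, Kit #2); then Riga (Rae #4, Kit #3); then Riga (Rae #7, Kit #4); then Tunis (Rae #8, Kit #6); then Tunis (Rae #9, Kit #7); then Quito (Rae #10, Kit #8); then Cairo (Rae #11, Kit #9); then Cairo (Rae #12, Kit #10) gives a common subsequence of length 9. The LCS DP gives dp[12][11] = 9, so this is optimal.

9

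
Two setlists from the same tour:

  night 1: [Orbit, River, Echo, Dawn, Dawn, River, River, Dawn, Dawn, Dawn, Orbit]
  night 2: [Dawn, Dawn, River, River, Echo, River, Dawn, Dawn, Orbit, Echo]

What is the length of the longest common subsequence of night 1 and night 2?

7

Taking Dawn [4,1]; then Dawn [5,2]; then River [6,4]; then River [7,6]; then Dawn [9,7]; then Dawn [10,8]; then Orbit [11,9] gives a common subsequence of length 7, and the DP table's final entry dp[11][10] is also 7, so no common subsequence is longer.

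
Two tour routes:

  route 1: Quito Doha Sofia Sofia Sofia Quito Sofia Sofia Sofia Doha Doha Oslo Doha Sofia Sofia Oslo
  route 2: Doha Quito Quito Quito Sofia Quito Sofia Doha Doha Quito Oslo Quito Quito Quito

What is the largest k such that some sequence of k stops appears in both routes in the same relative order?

7

Taking Quito (route 1 #1, route 2 #4); then Sofia (route 1 #5, route 2 #5); then Quito (route 1 #6, route 2 #6); then Sofia (route 1 #9, route 2 #7); then Doha (route 1 #10, route 2 #8); then Doha (route 1 #11, route 2 #9); then Oslo (route 1 #12, route 2 #11) gives a common subsequence of length 7. The LCS DP gives dp[16][14] = 7, so this is optimal.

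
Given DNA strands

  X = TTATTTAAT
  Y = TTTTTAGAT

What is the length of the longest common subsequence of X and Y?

Let dp[i][j] be the LCS length of the first i bases of X and the first j bases of Y. dp[i][j] = dp[i-1][j-1]+1 when the i-th and j-th bases match, else max(dp[i-1][j], dp[i][j-1]).
    ·  T  T  T  T  T  A  G  A  T
 ·  0  0  0  0  0  0  0  0  0  0
 T  0  1  1  1  1  1  1  1  1  1
 T  0  1  2  2  2  2  2  2  2  2
 A  0  1  2  2  2  2  3  3  3  3
 T  0  1  2  3  3  3  3  3  3  4
 T  0  1  2  3  4  4  4  4  4  4
 T  0  1  2  3  4  5  5  5  5  5
 A  0  1  2  3  4  5  6  6  6  6
 A  0  1  2  3  4  5  6  6  7  7
 T  0  1  2  3  4  5  6  6  7  8
dp[9][9] = 8. One LCS (by backtracking along matches): TTTTTAAT.

8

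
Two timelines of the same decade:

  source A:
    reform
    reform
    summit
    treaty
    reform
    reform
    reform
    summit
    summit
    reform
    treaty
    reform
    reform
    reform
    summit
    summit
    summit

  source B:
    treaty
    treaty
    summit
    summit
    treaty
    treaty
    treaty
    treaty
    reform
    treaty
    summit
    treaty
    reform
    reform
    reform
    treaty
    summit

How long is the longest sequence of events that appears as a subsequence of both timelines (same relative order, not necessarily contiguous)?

One common subsequence of length 9: summit (source A #3, source B #4) → treaty (source A #4, source B #8) → reform (source A #5, source B #9) → summit (source A #9, source B #11) → treaty (source A #11, source B #12) → reform (source A #12, source B #13) → reform (source A #13, source B #14) → reform (source A #14, source B #15) → summit (source A #17, source B #17). The LCS DP gives dp[17][17] = 9, so this is optimal.

9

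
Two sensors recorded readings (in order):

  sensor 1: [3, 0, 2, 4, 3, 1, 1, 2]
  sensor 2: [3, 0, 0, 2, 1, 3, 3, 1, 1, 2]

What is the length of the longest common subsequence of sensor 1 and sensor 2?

Pick 3 (sensor 1 #1, sensor 2 #1), then 0 (sensor 1 #2, sensor 2 #3), then 2 (sensor 1 #3, sensor 2 #4), then 3 (sensor 1 #5, sensor 2 #7), then 1 (sensor 1 #6, sensor 2 #8), then 1 (sensor 1 #7, sensor 2 #9), then 2 (sensor 1 #8, sensor 2 #10); all 7 values appear in both, in order. Since dp[8][10] = 7, nothing longer is possible.

7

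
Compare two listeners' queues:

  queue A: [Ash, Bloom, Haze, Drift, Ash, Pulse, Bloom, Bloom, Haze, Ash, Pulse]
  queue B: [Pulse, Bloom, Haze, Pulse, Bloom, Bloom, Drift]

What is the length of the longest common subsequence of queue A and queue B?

Match Bloom (queue A #2, queue B #2), Haze (queue A #3, queue B #3), Pulse (queue A #6, queue B #4), Bloom (queue A #7, queue B #5), Bloom (queue A #8, queue B #6) — 5 songs in the same relative order in both, and the DP table's final entry dp[11][7] is also 5, so no common subsequence is longer.

5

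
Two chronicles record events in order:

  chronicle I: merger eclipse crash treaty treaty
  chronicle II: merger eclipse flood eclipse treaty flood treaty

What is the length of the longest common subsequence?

4

One common subsequence of length 4: merger [1,1] → eclipse [2,4] → treaty [4,5] → treaty [5,7]. The LCS DP gives dp[5][7] = 4, so this is optimal.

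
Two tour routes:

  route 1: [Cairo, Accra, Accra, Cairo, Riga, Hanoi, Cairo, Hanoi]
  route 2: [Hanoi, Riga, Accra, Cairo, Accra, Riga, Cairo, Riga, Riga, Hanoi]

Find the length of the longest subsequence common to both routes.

Match Cairo [1,4] → Accra [2,5] → Cairo [4,7] → Riga [5,9] → Hanoi [8,10] — 5 stops in the same relative order in both. dp[8][10] = 5 confirms this is the maximum.

5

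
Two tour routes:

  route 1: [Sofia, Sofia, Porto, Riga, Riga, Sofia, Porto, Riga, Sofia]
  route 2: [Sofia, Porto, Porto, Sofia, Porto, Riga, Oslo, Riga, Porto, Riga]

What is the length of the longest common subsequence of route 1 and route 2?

Pick Sofia (route 1 #1, route 2 #1); then Sofia (route 1 #2, route 2 #4); then Porto (route 1 #3, route 2 #5); then Riga (route 1 #4, route 2 #6); then Riga (route 1 #5, route 2 #8); then Porto (route 1 #7, route 2 #9); then Riga (route 1 #8, route 2 #10); all 7 stops appear in both, in order. The LCS DP gives dp[9][10] = 7, so this is optimal.

7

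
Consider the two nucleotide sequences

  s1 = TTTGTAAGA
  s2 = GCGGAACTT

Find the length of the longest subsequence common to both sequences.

3

Match G (s1 #4, s2 #4) → A (s1 #6, s2 #5) → A (s1 #7, s2 #6) — 3 bases in the same relative order in both. dp[9][9] = 3 confirms this is the maximum.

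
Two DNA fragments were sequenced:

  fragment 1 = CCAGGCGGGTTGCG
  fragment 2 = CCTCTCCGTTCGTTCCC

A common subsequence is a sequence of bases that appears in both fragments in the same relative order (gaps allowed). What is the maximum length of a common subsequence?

8

One common subsequence of length 8: C (fragment 1 #1, fragment 2 #6) → C (fragment 1 #2, fragment 2 #7) → G (fragment 1 #4, fragment 2 #8) → C (fragment 1 #6, fragment 2 #11) → G (fragment 1 #9, fragment 2 #12) → T (fragment 1 #10, fragment 2 #13) → T (fragment 1 #11, fragment 2 #14) → C (fragment 1 #13, fragment 2 #17). The LCS DP gives dp[14][17] = 8, so this is optimal.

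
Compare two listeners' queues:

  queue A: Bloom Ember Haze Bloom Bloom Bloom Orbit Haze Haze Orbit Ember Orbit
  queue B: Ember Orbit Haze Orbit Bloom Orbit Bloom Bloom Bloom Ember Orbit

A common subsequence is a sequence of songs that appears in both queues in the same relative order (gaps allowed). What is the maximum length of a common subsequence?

7

Match Ember at queue A[2]=queue B[1]; then Haze at queue A[3]=queue B[3]; then Bloom at queue A[4]=queue B[7]; then Bloom at queue A[5]=queue B[8]; then Bloom at queue A[6]=queue B[9]; then Ember at queue A[11]=queue B[10]; then Orbit at queue A[12]=queue B[11] — 7 songs in the same relative order in both. dp[12][11] = 7 confirms this is the maximum.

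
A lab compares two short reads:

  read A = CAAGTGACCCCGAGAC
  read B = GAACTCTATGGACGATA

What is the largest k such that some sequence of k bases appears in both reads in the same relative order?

9

One common subsequence of length 9: C [1,6], then A [2,8], then G [4,10], then G [6,11], then A [7,12], then C [11,13], then G [12,14], then A [13,15], then A [15,17]. Since dp[16][17] = 9, nothing longer is possible.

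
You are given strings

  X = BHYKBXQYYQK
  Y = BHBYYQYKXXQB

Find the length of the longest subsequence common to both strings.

7

Pick B [1,1], then H [2,2], then B [5,3], then Y [8,4], then Y [9,5], then Q [10,6], then K [11,8]; all 7 characters appear in both, in order, and the DP table's final entry dp[11][12] is also 7, so no common subsequence is longer.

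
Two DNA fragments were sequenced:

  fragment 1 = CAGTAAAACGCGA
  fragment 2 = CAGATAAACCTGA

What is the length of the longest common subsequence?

11

Taking C [1,1] → A [2,2] → G [3,3] → T [4,5] → A [6,6] → A [7,7] → A [8,8] → C [9,9] → C [11,10] → G [12,12] → A [13,13] gives a common subsequence of length 11. Since dp[13][13] = 11, nothing longer is possible.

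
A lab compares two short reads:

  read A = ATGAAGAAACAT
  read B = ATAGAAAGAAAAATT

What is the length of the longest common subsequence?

11

Taking A [1,1], T [2,2], G [3,4], A [4,6], A [5,7], G [6,8], A [7,10], A [8,11], A [9,12], A [11,13], T [12,15] gives a common subsequence of length 11. Since dp[12][15] = 11, nothing longer is possible.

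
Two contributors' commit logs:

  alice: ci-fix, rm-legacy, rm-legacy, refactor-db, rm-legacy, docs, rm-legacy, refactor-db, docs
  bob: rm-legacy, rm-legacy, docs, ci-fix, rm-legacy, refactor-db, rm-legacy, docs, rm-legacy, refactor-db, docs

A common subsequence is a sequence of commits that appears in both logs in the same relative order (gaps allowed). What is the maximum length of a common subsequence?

8

Match ci-fix [1,4], rm-legacy [3,5], refactor-db [4,6], rm-legacy [5,7], docs [6,8], rm-legacy [7,9], refactor-db [8,10], docs [9,11] — 8 commits in the same relative order in both. The LCS DP gives dp[9][11] = 8, so this is optimal.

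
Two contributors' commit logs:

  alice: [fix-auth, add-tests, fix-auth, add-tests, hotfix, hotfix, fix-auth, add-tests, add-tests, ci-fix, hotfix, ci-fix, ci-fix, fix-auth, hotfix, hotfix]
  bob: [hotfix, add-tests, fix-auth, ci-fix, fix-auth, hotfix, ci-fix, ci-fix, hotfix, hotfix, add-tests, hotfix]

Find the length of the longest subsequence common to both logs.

One common subsequence of length 8: add-tests at alice[2]=bob[2], fix-auth at alice[3]=bob[3], fix-auth at alice[7]=bob[5], hotfix at alice[11]=bob[6], ci-fix at alice[12]=bob[7], ci-fix at alice[13]=bob[8], hotfix at alice[15]=bob[10], hotfix at alice[16]=bob[12]. Since dp[16][12] = 8, nothing longer is possible.

8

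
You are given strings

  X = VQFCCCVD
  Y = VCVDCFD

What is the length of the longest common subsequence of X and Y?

4

Taking V [1,1], then C [4,2], then C [5,5], then D [8,7] gives a common subsequence of length 4, and the DP table's final entry dp[8][7] is also 4, so no common subsequence is longer.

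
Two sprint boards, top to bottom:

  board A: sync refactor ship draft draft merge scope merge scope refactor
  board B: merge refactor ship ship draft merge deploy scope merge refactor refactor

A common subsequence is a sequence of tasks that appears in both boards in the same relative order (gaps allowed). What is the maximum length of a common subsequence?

7

Pick refactor at board A[2]=board B[2]; then ship at board A[3]=board B[4]; then draft at board A[5]=board B[5]; then merge at board A[6]=board B[6]; then scope at board A[7]=board B[8]; then merge at board A[8]=board B[9]; then refactor at board A[10]=board B[11]; all 7 tasks appear in both, in order. dp[10][11] = 7 confirms this is the maximum.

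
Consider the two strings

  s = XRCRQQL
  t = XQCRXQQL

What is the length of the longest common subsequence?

Pick X (s #1, t #1) → C (s #3, t #3) → R (s #4, t #4) → Q (s #5, t #6) → Q (s #6, t #7) → L (s #7, t #8); all 6 characters appear in both, in order, and the DP table's final entry dp[7][8] is also 6, so no common subsequence is longer.

6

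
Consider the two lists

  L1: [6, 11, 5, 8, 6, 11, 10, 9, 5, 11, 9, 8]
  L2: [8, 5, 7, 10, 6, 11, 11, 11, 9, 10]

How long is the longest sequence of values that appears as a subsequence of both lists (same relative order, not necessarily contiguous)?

5

Pick 6 at L1[1]=L2[5], then 11 at L1[2]=L2[6], then 11 at L1[6]=L2[7], then 11 at L1[10]=L2[8], then 9 at L1[11]=L2[9]; all 5 values appear in both, in order, and the DP table's final entry dp[12][10] is also 5, so no common subsequence is longer.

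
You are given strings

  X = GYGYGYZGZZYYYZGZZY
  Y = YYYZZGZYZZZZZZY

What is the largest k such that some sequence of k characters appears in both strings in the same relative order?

Taking Y at X[2]=Y[2] → Y at X[4]=Y[3] → G at X[5]=Y[6] → Y at X[6]=Y[8] → Z at X[7]=Y[9] → Z at X[9]=Y[10] → Z at X[10]=Y[11] → Z at X[14]=Y[12] → Z at X[16]=Y[13] → Z at X[17]=Y[14] → Y at X[18]=Y[15] gives a common subsequence of length 11, and the DP table's final entry dp[18][15] is also 11, so no common subsequence is longer.

11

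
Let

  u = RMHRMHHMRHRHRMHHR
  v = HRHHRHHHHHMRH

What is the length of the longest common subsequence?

10

Match H [3,1]; then R [4,2]; then H [6,3]; then H [7,4]; then R [9,5]; then H [10,7]; then H [12,8]; then H [15,9]; then H [16,10]; then R [17,12] — 10 characters in the same relative order in both. Since dp[17][13] = 10, nothing longer is possible.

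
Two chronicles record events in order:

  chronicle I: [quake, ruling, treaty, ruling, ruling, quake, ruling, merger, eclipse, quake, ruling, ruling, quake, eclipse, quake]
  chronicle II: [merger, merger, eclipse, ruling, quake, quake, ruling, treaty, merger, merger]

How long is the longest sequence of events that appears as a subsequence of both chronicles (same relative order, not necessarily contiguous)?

Taking merger at chronicle I[8]=chronicle II[2], eclipse at chronicle I[9]=chronicle II[3], ruling at chronicle I[12]=chronicle II[4], quake at chronicle I[13]=chronicle II[5], quake at chronicle I[15]=chronicle II[6] gives a common subsequence of length 5. Since dp[15][10] = 5, nothing longer is possible.

5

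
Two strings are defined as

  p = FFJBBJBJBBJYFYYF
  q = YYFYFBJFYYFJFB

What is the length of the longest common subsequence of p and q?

One common subsequence of length 8: F (p #1, q #3), F (p #2, q #5), B (p #10, q #6), J (p #11, q #7), F (p #13, q #8), Y (p #14, q #9), Y (p #15, q #10), F (p #16, q #13). Since dp[16][14] = 8, nothing longer is possible.

8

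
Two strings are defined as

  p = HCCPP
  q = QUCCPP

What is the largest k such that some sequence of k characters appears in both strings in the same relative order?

Match C (p #2, q #3) → C (p #3, q #4) → P (p #4, q #5) → P (p #5, q #6) — 4 characters in the same relative order in both. Since dp[5][6] = 4, nothing longer is possible.

4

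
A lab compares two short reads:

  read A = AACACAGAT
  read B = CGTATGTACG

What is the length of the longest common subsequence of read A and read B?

Taking A at read A[1]=read B[4]; then A at read A[4]=read B[8]; then C at read A[5]=read B[9]; then G at read A[7]=read B[10] gives a common subsequence of length 4, and the DP table's final entry dp[9][10] is also 4, so no common subsequence is longer.

4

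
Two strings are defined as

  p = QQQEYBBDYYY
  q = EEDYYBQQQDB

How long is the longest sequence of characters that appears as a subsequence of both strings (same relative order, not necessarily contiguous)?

4

Let dp[i][j] be the LCS length of the first i characters of p and the first j characters of q. dp[i][j] = dp[i-1][j-1]+1 when the i-th and j-th characters match, else max(dp[i-1][j], dp[i][j-1]).
    ·  E  E  D  Y  Y  B  Q  Q  Q  D  B
 ·  0  0  0  0  0  0  0  0  0  0  0  0
 Q  0  0  0  0  0  0  0  1  1  1  1  1
 Q  0  0  0  0  0  0  0  1  2  2  2  2
 Q  0  0  0  0  0  0  0  1  2  3  3  3
 E  0  1  1  1  1  1  1  1  2  3  3  3
 Y  0  1  1  1  2  2  2  2  2  3  3  3
 B  0  1  1  1  2  2  3  3  3  3  3  4
 B  0  1  1  1  2  2  3  3  3  3  3  4
 D  0  1  1  2  2  2  3  3  3  3  4  4
 Y  0  1  1  2  3  3  3  3  3  3  4  4
 Y  0  1  1  2  3  4  4  4  4  4  4  4
 Y  0  1  1  2  3  4  4  4  4  4  4  4
dp[11][11] = 4. One LCS (by backtracking along matches): QQQB.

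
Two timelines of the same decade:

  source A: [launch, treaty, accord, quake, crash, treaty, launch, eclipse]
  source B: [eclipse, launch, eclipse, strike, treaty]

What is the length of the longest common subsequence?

2

Taking launch (source A #1, source B #2) → treaty (source A #6, source B #5) gives a common subsequence of length 2. dp[8][5] = 2 confirms this is the maximum.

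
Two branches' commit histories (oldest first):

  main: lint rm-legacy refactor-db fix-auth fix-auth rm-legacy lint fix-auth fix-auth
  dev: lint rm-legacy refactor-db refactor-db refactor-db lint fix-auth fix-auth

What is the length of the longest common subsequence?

6

Pick lint at main[1]=dev[1]; then rm-legacy at main[2]=dev[2]; then refactor-db at main[3]=dev[5]; then lint at main[7]=dev[6]; then fix-auth at main[8]=dev[7]; then fix-auth at main[9]=dev[8]; all 6 commits appear in both, in order. dp[9][8] = 6 confirms this is the maximum.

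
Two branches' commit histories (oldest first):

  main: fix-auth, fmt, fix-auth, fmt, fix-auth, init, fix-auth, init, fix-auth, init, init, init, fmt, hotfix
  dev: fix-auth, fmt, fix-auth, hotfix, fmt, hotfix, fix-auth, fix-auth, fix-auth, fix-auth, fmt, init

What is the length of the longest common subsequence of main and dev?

8

Match fix-auth [1,1]; then fmt [2,2]; then fix-auth [3,3]; then fmt [4,5]; then fix-auth [5,8]; then fix-auth [7,9]; then fix-auth [9,10]; then init [12,12] — 8 commits in the same relative order in both. Since dp[14][12] = 8, nothing longer is possible.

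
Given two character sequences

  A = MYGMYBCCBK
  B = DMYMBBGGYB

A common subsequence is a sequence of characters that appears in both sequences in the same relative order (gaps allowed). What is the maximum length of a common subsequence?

5

Taking M at A[1]=B[2] → Y at A[2]=B[3] → G at A[3]=B[8] → Y at A[5]=B[9] → B at A[9]=B[10] gives a common subsequence of length 5. dp[10][10] = 5 confirms this is the maximum.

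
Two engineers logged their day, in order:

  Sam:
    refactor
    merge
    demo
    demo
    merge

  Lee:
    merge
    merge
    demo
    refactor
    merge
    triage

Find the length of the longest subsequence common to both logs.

Pick merge at Sam[2]=Lee[2], then demo at Sam[3]=Lee[3], then merge at Sam[5]=Lee[5]; all 3 tasks appear in both, in order, and the DP table's final entry dp[5][6] is also 3, so no common subsequence is longer.

3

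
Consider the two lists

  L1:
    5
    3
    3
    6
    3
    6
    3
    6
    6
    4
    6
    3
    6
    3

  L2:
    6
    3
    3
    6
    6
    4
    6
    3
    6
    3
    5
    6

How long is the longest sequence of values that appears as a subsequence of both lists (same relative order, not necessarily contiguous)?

One common subsequence of length 10: 6 (L1 #4, L2 #1), then 3 (L1 #5, L2 #2), then 3 (L1 #7, L2 #3), then 6 (L1 #8, L2 #4), then 6 (L1 #9, L2 #5), then 4 (L1 #10, L2 #6), then 6 (L1 #11, L2 #7), then 3 (L1 #12, L2 #8), then 6 (L1 #13, L2 #9), then 3 (L1 #14, L2 #10), and the DP table's final entry dp[14][12] is also 10, so no common subsequence is longer.

10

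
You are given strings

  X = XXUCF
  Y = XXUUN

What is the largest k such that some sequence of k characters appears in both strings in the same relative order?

3

Pick X [1,1], X [2,2], U [3,4]; all 3 characters appear in both, in order. Since dp[5][5] = 3, nothing longer is possible.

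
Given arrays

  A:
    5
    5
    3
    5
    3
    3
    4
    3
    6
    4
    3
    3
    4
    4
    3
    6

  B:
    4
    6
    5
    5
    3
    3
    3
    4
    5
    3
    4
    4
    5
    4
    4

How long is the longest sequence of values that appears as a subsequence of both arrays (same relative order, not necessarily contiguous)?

10

Taking 5 [1,3], 5 [2,4], 3 [3,5], 3 [5,6], 3 [6,7], 4 [7,8], 3 [8,10], 4 [10,12], 4 [13,14], 4 [14,15] gives a common subsequence of length 10. The LCS DP gives dp[16][15] = 10, so this is optimal.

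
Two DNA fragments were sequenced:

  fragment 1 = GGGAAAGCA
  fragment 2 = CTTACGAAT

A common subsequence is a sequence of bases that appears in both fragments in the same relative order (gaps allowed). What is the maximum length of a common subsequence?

3

Pick G at fragment 1[3]=fragment 2[6], then A at fragment 1[4]=fragment 2[7], then A at fragment 1[5]=fragment 2[8]; all 3 bases appear in both, in order, and the DP table's final entry dp[9][9] is also 3, so no common subsequence is longer.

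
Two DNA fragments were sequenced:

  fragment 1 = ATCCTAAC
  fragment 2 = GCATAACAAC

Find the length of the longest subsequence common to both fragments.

Taking A at fragment 1[1]=fragment 2[3], then T at fragment 1[2]=fragment 2[4], then C at fragment 1[4]=fragment 2[7], then A at fragment 1[6]=fragment 2[8], then A at fragment 1[7]=fragment 2[9], then C at fragment 1[8]=fragment 2[10] gives a common subsequence of length 6. Since dp[8][10] = 6, nothing longer is possible.

6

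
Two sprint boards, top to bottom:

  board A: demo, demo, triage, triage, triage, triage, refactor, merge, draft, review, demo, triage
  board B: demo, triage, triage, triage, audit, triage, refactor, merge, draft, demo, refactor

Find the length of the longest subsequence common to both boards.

9

Taking demo (board A #2, board B #1), then triage (board A #3, board B #2), then triage (board A #4, board B #3), then triage (board A #5, board B #4), then triage (board A #6, board B #6), then refactor (board A #7, board B #7), then merge (board A #8, board B #8), then draft (board A #9, board B #9), then demo (board A #11, board B #10) gives a common subsequence of length 9. The LCS DP gives dp[12][11] = 9, so this is optimal.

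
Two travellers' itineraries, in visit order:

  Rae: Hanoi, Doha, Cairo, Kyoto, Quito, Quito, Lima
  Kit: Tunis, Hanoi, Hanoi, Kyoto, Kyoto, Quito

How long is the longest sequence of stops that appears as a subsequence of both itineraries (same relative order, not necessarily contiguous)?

3

Match Hanoi [1,3], then Kyoto [4,5], then Quito [6,6] — 3 stops in the same relative order in both, and the DP table's final entry dp[7][6] is also 3, so no common subsequence is longer.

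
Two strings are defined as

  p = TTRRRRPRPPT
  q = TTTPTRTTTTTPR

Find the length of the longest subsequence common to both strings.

5

Taking T at p[1]=q[3]; then T at p[2]=q[5]; then R at p[3]=q[6]; then P at p[7]=q[12]; then R at p[8]=q[13] gives a common subsequence of length 5. The LCS DP gives dp[11][13] = 5, so this is optimal.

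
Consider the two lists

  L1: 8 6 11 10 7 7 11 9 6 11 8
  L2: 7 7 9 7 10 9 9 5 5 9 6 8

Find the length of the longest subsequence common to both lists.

Let dp[i][j] be the LCS length of the first i values of L1 and the first j values of L2. dp[i][j] = dp[i-1][j-1]+1 when the i-th and j-th values match, else max(dp[i-1][j], dp[i][j-1]).
    ·  7  7  9  7 10  9  9  5  5  9  6  8
 ·  0  0  0  0  0  0  0  0  0  0  0  0  0
 8  0  0  0  0  0  0  0  0  0  0  0  0  1
 6  0  0  0  0  0  0  0  0  0  0  0  1  1
11  0  0  0  0  0  0  0  0  0  0  0  1  1
10  0  0  0  0  0  1  1  1  1  1  1  1  1
 7  0  1  1  1  1  1  1  1  1  1  1  1  1
 7  0  1  2  2  2  2  2  2  2  2  2  2  2
11  0  1  2  2  2  2  2  2  2  2  2  2  2
 9  0  1  2  3  3  3  3  3  3  3  3  3  3
 6  0  1  2  3  3  3  3  3  3  3  3  4  4
11  0  1  2  3  3  3  3  3  3  3  3  4  4
 8  0  1  2  3  3  3  3  3  3  3  3  4  5
dp[11][12] = 5. One LCS (by backtracking along matches): 7, 7, 9, 6, 8.

5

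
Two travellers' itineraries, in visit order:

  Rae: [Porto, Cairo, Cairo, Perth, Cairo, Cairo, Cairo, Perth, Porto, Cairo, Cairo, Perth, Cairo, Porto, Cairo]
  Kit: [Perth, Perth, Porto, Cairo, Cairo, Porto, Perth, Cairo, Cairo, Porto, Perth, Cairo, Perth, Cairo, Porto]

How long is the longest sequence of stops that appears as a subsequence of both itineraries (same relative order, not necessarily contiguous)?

Match Porto at Rae[1]=Kit[3] → Cairo at Rae[2]=Kit[4] → Cairo at Rae[3]=Kit[5] → Perth at Rae[4]=Kit[7] → Cairo at Rae[5]=Kit[8] → Cairo at Rae[6]=Kit[9] → Perth at Rae[8]=Kit[11] → Cairo at Rae[11]=Kit[12] → Perth at Rae[12]=Kit[13] → Cairo at Rae[13]=Kit[14] → Porto at Rae[14]=Kit[15] — 11 stops in the same relative order in both. Since dp[15][15] = 11, nothing longer is possible.

11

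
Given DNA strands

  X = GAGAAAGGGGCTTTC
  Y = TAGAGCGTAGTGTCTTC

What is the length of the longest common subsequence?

11

One common subsequence of length 11: A at X[2]=Y[2] → G at X[3]=Y[3] → A at X[6]=Y[4] → G at X[7]=Y[5] → G at X[8]=Y[7] → G at X[9]=Y[10] → G at X[10]=Y[12] → C at X[11]=Y[14] → T at X[13]=Y[15] → T at X[14]=Y[16] → C at X[15]=Y[17]. Since dp[15][17] = 11, nothing longer is possible.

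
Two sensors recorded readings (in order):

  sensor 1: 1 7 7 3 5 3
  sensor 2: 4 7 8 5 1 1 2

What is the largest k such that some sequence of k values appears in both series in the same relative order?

2

Let dp[i][j] be the LCS length of the first i values of sensor 1 and the first j values of sensor 2. dp[i][j] = dp[i-1][j-1]+1 when the i-th and j-th values match, else max(dp[i-1][j], dp[i][j-1]).
    ·  4  7  8  5  1  1  2
 ·  0  0  0  0  0  0  0  0
 1  0  0  0  0  0  1  1  1
 7  0  0  1  1  1  1  1  1
 7  0  0  1  1  1  1  1  1
 3  0  0  1  1  1  1  1  1
 5  0  0  1  1  2  2  2  2
 3  0  0  1  1  2  2  2  2
dp[6][7] = 2. One LCS (by backtracking along matches): 7, 5.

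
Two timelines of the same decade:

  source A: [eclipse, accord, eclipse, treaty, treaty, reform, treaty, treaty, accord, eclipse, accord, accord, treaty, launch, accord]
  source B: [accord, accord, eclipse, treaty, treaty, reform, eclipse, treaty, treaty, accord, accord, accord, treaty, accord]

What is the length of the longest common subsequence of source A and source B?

12

Pick accord at source A[2]=source B[2], eclipse at source A[3]=source B[3], treaty at source A[4]=source B[4], treaty at source A[5]=source B[5], reform at source A[6]=source B[6], treaty at source A[7]=source B[8], treaty at source A[8]=source B[9], accord at source A[9]=source B[10], accord at source A[11]=source B[11], accord at source A[12]=source B[12], treaty at source A[13]=source B[13], accord at source A[15]=source B[14]; all 12 events appear in both, in order. dp[15][14] = 12 confirms this is the maximum.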